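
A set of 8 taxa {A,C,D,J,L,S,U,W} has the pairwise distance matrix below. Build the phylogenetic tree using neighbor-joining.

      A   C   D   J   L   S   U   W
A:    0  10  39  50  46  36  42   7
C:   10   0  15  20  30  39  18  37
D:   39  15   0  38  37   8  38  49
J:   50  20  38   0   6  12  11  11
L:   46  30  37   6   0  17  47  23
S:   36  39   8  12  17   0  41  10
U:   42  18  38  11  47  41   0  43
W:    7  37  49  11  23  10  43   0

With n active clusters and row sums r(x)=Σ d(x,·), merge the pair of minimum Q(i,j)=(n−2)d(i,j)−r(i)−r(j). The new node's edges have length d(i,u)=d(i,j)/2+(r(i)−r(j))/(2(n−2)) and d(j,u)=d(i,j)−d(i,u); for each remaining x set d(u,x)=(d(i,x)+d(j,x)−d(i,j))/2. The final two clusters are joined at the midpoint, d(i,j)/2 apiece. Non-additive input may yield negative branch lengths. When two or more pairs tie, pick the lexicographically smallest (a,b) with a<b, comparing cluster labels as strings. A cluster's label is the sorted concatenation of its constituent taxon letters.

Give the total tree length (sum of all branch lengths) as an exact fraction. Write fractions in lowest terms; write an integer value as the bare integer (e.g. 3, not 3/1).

1289/16

1. join A+W (d=7, Q=-368) ⇒ AW; edges |A|=23/3, |W|=-2/3
  updated: d(AW,C)=20, d(AW,D)=81/2, d(AW,J)=27, d(AW,L)=31, d(AW,S)=39/2, d(AW,U)=39
2. join D+S (d=8, Q=-273) ⇒ DS; edges |D|=8, |S|=0
  updated: d(AW,DS)=26, d(C,DS)=23, d(DS,J)=21, d(DS,L)=23, d(DS,U)=71/2
3. join J+L (d=6, Q=-198) ⇒ JL; edges |J|=-7/2, |L|=19/2
  updated: d(AW,JL)=26, d(C,JL)=22, d(DS,JL)=19, d(JL,U)=26
4. join C+U (d=18, Q=-295/2) ⇒ CU; edges |C|=37/12, |U|=179/12
  updated: d(AW,CU)=41/2, d(CU,DS)=81/4, d(CU,JL)=15
5. join AW+CU (d=41/2, Q=-349/4) ⇒ ACUW; edges |AW|=231/16, |CU|=97/16
  updated: d(ACUW,DS)=103/8, d(ACUW,JL)=41/4
6. join ACUW+DS (d=103/8, Q=-337/8) ⇒ ACDSUW; edges |ACUW|=33/16, |DS|=173/16
  updated: d(ACDSUW,JL)=131/16
7. join ACDSUW+JL (d=131/16) ⇒ ACDJLSUW; edges |ACDSUW|=131/32, |JL|=131/32
final tree: ((((A:23/3,W:-2/3):231/16,(C:37/12,U:179/12):97/16):33/16,(D:8,S:0):173/16):131/32,(J:-7/2,L:19/2):131/32)
total length: 1289/16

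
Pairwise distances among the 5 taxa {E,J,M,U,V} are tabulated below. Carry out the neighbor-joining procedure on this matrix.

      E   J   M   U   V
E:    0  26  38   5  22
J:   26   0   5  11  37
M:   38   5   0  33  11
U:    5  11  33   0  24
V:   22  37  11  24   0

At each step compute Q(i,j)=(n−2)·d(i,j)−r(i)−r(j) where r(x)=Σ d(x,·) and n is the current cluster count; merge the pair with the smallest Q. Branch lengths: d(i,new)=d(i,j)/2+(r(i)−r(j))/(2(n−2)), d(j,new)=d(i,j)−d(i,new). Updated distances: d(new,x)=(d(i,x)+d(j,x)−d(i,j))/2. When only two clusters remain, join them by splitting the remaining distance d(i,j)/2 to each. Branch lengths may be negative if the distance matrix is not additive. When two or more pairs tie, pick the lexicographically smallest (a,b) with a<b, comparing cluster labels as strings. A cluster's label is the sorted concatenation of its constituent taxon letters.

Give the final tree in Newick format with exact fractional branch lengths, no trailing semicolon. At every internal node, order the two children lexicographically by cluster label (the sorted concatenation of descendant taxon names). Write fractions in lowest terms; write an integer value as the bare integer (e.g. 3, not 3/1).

(((E:9/2,U:1/2):21/2,(J:7/6,M:23/6):23/2):5,V:5)

iteration 1: select J,M (d=5, Q=-151); attach at lengths (7/6, 23/6); label the merged cluster JM
  updated: d(E,JM)=59/2, d(JM,U)=39/2, d(JM,V)=43/2
iteration 2: select E,U (d=5, Q=-95); attach at lengths (9/2, 1/2); label the merged cluster EU
  updated: d(EU,JM)=22, d(EU,V)=41/2
iteration 3: select EU,JM (d=22, Q=-64); attach at lengths (21/2, 23/2); label the merged cluster EJMU
  updated: d(EJMU,V)=10
iteration 4: select EJMU,V (d=10); attach at lengths (5, 5); label the merged cluster EJMUV
final tree: (((E:9/2,U:1/2):21/2,(J:7/6,M:23/6):23/2):5,V:5)
total length: 42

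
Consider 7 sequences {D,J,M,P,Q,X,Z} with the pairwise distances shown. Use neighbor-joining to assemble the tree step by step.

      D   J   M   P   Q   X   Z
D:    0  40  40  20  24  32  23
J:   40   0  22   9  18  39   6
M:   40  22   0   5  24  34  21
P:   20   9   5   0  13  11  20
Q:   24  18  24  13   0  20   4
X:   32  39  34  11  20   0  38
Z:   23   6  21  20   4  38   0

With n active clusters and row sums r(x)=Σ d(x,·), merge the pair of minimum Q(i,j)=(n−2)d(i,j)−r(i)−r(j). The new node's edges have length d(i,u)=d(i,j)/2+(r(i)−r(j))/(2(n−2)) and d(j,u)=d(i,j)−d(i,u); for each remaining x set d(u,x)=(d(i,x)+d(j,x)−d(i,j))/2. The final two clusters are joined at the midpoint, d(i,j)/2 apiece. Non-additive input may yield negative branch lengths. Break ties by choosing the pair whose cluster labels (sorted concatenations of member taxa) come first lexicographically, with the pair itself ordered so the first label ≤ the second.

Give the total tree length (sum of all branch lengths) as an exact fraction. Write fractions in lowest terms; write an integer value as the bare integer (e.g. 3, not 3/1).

step 1: merge (J,Z) at d=6, Q=-216; branch lengths J→26/5, Z→4/5; new cluster JZ
  updated: d(D,JZ)=57/2, d(JZ,M)=37/2, d(JZ,P)=23/2, d(JZ,Q)=8, d(JZ,X)=71/2
step 2: merge (M,P) at d=5, Q=-162; branch lengths M→81/8, P→-41/8; new cluster MP
  updated: d(D,MP)=55/2, d(JZ,MP)=25/2, d(MP,Q)=16, d(MP,X)=20
step 3: merge (JZ,Q) at d=8, Q=-257/2; branch lengths JZ→27/4, Q→5/4; new cluster JQZ
  updated: d(D,JQZ)=89/4, d(JQZ,MP)=41/4, d(JQZ,X)=95/4
step 4: merge (D,JQZ) at d=89/4, Q=-187/2; branch lengths D→35/2, JQZ→19/4; new cluster DJQZ
  updated: d(DJQZ,MP)=31/4, d(DJQZ,X)=67/4
step 5: merge (DJQZ,MP) at d=31/4, Q=-89/2; branch lengths DJQZ→9/4, MP→11/2; new cluster DJMPQZ
  updated: d(DJMPQZ,X)=29/2
step 6: merge (DJMPQZ,X) at d=29/2; branch lengths DJMPQZ→29/4, X→29/4; new cluster DJMPQXZ
final tree: (((D:35/2,((J:26/5,Z:4/5):27/4,Q:5/4):19/4):9/4,(M:81/8,P:-41/8):11/2):29/4,X:29/4)
total length: 127/2

127/2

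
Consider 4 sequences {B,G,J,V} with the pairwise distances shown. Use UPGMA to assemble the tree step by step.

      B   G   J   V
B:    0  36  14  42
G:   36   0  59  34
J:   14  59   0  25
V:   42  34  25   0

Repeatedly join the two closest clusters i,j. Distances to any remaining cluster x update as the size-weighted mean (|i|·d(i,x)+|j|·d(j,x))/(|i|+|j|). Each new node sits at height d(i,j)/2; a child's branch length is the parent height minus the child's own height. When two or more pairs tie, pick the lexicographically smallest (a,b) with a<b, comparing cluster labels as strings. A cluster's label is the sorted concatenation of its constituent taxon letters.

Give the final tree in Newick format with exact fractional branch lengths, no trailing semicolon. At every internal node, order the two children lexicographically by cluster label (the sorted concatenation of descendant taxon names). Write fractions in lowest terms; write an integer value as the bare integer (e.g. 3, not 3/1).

(((B:7,J:7):39/4,V:67/4):19/4,G:43/2)

step 1: merge (B,J) at d=14; branch lengths B→7, J→7; new cluster BJ
  updated: d(BJ,G)=95/2, d(BJ,V)=67/2
step 2: merge (BJ,V) at d=67/2; branch lengths BJ→39/4, V→67/4; new cluster BJV
  updated: d(BJV,G)=43
step 3: merge (BJV,G) at d=43; branch lengths BJV→19/4, G→43/2; new cluster BGJV
final tree: (((B:7,J:7):39/4,V:67/4):19/4,G:43/2)
total length: 267/4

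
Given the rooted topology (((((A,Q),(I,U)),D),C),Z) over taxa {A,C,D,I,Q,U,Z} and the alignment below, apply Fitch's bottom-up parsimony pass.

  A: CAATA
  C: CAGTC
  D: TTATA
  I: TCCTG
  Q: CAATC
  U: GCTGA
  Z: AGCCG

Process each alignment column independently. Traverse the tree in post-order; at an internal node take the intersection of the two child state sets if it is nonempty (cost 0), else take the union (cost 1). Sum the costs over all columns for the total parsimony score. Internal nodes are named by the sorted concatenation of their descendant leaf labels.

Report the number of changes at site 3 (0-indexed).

AQ@0: {C} ∩ {C} = {C} (intersection, +0)
IU@0: {T} ∪ {G} = {G,T} (union, +1)
AIQU@0: {C} ∪ {G,T} = {C,G,T} (union, +1)
ADIQU@0: {C,G,T} ∩ {T} = {T} (intersection, +0)
ACDIQU@0: {T} ∪ {C} = {C,T} (union, +1)
ACDIQUZ@0: {C,T} ∪ {A} = {A,C,T} (union, +1)
AQ@1: {A} ∩ {A} = {A} (intersection, +0)
IU@1: {C} ∩ {C} = {C} (intersection, +0)
AIQU@1: {A} ∪ {C} = {A,C} (union, +1)
ADIQU@1: {A,C} ∪ {T} = {A,C,T} (union, +1)
ACDIQU@1: {A,C,T} ∩ {A} = {A} (intersection, +0)
ACDIQUZ@1: {A} ∪ {G} = {A,G} (union, +1)
AQ@2: {A} ∩ {A} = {A} (intersection, +0)
IU@2: {C} ∪ {T} = {C,T} (union, +1)
AIQU@2: {A} ∪ {C,T} = {A,C,T} (union, +1)
ADIQU@2: {A,C,T} ∩ {A} = {A} (intersection, +0)
ACDIQU@2: {A} ∪ {G} = {A,G} (union, +1)
ACDIQUZ@2: {A,G} ∪ {C} = {A,C,G} (union, +1)
AQ@3: {T} ∩ {T} = {T} (intersection, +0)
IU@3: {T} ∪ {G} = {G,T} (union, +1)
AIQU@3: {T} ∩ {G,T} = {T} (intersection, +0)
ADIQU@3: {T} ∩ {T} = {T} (intersection, +0)
ACDIQU@3: {T} ∩ {T} = {T} (intersection, +0)
ACDIQUZ@3: {T} ∪ {C} = {C,T} (union, +1)
AQ@4: {A} ∪ {C} = {A,C} (union, +1)
IU@4: {G} ∪ {A} = {A,G} (union, +1)
AIQU@4: {A,C} ∩ {A,G} = {A} (intersection, +0)
ADIQU@4: {A} ∩ {A} = {A} (intersection, +0)
ACDIQU@4: {A} ∪ {C} = {A,C} (union, +1)
ACDIQUZ@4: {A,C} ∪ {G} = {A,C,G} (union, +1)
per-site changes: [4, 3, 4, 2, 4]; total = 17

2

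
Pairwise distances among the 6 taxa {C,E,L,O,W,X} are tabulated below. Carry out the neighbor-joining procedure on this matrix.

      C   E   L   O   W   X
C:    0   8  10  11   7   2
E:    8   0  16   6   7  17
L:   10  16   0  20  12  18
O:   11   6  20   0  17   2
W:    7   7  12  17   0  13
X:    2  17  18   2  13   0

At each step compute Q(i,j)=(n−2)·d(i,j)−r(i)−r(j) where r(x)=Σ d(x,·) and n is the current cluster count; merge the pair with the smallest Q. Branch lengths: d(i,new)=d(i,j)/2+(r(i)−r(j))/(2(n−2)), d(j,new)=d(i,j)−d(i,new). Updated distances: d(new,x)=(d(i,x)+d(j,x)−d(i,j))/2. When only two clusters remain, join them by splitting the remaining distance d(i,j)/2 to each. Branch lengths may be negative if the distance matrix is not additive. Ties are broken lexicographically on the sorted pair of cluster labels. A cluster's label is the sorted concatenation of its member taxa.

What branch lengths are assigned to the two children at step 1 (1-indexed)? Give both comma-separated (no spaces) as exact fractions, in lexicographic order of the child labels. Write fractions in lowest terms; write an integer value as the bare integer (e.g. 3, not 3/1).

3/2,1/2

1. join O+X (d=2, Q=-100) ⇒ OX; edges |O|=3/2, |X|=1/2
  updated: d(C,OX)=11/2, d(E,OX)=21/2, d(L,OX)=18, d(OX,W)=14
2. join C+OX (d=11/2, Q=-62) ⇒ COX; edges |C|=-1/6, |OX|=17/3
  updated: d(COX,E)=13/2, d(COX,L)=45/4, d(COX,W)=31/4
3. join COX+L (d=45/4, Q=-169/4) ⇒ CLOX; edges |COX|=35/16, |L|=145/16
  updated: d(CLOX,E)=45/8, d(CLOX,W)=17/4
4. join CLOX+E (d=45/8, Q=-135/8) ⇒ CELOX; edges |CLOX|=23/16, |E|=67/16
  updated: d(CELOX,W)=45/16
5. join CELOX+W (d=45/16) ⇒ CELOWX; edges |CELOX|=45/32, |W|=45/32
final tree: ((((C:-1/6,(O:3/2,X:1/2):17/3):35/16,L:145/16):23/16,E:67/16):45/32,W:45/32)
total length: 435/16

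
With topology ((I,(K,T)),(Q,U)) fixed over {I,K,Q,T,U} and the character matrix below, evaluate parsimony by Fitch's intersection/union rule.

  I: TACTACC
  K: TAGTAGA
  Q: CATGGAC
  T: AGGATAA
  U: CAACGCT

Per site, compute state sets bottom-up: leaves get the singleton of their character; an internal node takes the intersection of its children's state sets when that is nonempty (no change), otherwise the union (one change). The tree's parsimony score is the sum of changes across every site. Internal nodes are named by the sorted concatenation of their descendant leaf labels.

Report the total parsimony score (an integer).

KT@0: {T} ∪ {A} = {A,T} (union, +1)
IKT@0: {T} ∩ {A,T} = {T} (intersection, +0)
QU@0: {C} ∩ {C} = {C} (intersection, +0)
IKQTU@0: {T} ∪ {C} = {C,T} (union, +1)
KT@1: {A} ∪ {G} = {A,G} (union, +1)
IKT@1: {A} ∩ {A,G} = {A} (intersection, +0)
QU@1: {A} ∩ {A} = {A} (intersection, +0)
IKQTU@1: {A} ∩ {A} = {A} (intersection, +0)
KT@2: {G} ∩ {G} = {G} (intersection, +0)
IKT@2: {C} ∪ {G} = {C,G} (union, +1)
QU@2: {T} ∪ {A} = {A,T} (union, +1)
IKQTU@2: {C,G} ∪ {A,T} = {A,C,G,T} (union, +1)
KT@3: {T} ∪ {A} = {A,T} (union, +1)
IKT@3: {T} ∩ {A,T} = {T} (intersection, +0)
QU@3: {G} ∪ {C} = {C,G} (union, +1)
IKQTU@3: {T} ∪ {C,G} = {C,G,T} (union, +1)
KT@4: {A} ∪ {T} = {A,T} (union, +1)
IKT@4: {A} ∩ {A,T} = {A} (intersection, +0)
QU@4: {G} ∩ {G} = {G} (intersection, +0)
IKQTU@4: {A} ∪ {G} = {A,G} (union, +1)
KT@5: {G} ∪ {A} = {A,G} (union, +1)
IKT@5: {C} ∪ {A,G} = {A,C,G} (union, +1)
QU@5: {A} ∪ {C} = {A,C} (union, +1)
IKQTU@5: {A,C,G} ∩ {A,C} = {A,C} (intersection, +0)
KT@6: {A} ∩ {A} = {A} (intersection, +0)
IKT@6: {C} ∪ {A} = {A,C} (union, +1)
QU@6: {C} ∪ {T} = {C,T} (union, +1)
IKQTU@6: {A,C} ∩ {C,T} = {C} (intersection, +0)
per-site changes: [2, 1, 3, 3, 2, 3, 2]; total = 16

16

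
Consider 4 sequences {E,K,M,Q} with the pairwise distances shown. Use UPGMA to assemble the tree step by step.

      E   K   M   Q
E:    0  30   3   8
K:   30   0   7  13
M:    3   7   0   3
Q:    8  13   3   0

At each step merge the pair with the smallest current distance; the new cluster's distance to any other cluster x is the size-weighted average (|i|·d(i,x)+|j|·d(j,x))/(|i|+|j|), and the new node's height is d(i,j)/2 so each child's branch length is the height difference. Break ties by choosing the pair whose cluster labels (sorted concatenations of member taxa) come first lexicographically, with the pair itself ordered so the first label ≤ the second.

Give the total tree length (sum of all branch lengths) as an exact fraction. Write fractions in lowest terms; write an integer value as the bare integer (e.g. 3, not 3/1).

251/12

step 1: merge (E,M) at d=3; branch lengths E→3/2, M→3/2; new cluster EM
  updated: d(EM,K)=37/2, d(EM,Q)=11/2
step 2: merge (EM,Q) at d=11/2; branch lengths EM→5/4, Q→11/4; new cluster EMQ
  updated: d(EMQ,K)=50/3
step 3: merge (EMQ,K) at d=50/3; branch lengths EMQ→67/12, K→25/3; new cluster EKMQ
final tree: (((E:3/2,M:3/2):5/4,Q:11/4):67/12,K:25/3)
total length: 251/12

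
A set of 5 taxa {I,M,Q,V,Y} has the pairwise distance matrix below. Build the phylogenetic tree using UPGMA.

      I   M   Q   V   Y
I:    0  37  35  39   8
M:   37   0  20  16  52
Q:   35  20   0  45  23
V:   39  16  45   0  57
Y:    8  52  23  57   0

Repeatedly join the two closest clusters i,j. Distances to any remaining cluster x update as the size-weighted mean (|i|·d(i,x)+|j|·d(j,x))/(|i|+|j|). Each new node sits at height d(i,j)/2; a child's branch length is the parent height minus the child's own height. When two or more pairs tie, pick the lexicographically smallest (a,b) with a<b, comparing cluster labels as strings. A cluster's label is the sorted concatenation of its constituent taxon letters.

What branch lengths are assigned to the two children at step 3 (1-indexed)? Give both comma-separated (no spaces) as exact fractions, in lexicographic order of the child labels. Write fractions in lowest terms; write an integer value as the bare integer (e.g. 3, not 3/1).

21/2,29/2

1. join I+Y (d=8) ⇒ IY; edges |I|=4, |Y|=4
  updated: d(IY,M)=89/2, d(IY,Q)=29, d(IY,V)=48
2. join M+V (d=16) ⇒ MV; edges |M|=8, |V|=8
  updated: d(IY,MV)=185/4, d(MV,Q)=65/2
3. join IY+Q (d=29) ⇒ IQY; edges |IY|=21/2, |Q|=29/2
  updated: d(IQY,MV)=125/3
4. join IQY+MV (d=125/3) ⇒ IMQVY; edges |IQY|=19/3, |MV|=77/6
final tree: (((I:4,Y:4):21/2,Q:29/2):19/3,(M:8,V:8):77/6)
total length: 409/6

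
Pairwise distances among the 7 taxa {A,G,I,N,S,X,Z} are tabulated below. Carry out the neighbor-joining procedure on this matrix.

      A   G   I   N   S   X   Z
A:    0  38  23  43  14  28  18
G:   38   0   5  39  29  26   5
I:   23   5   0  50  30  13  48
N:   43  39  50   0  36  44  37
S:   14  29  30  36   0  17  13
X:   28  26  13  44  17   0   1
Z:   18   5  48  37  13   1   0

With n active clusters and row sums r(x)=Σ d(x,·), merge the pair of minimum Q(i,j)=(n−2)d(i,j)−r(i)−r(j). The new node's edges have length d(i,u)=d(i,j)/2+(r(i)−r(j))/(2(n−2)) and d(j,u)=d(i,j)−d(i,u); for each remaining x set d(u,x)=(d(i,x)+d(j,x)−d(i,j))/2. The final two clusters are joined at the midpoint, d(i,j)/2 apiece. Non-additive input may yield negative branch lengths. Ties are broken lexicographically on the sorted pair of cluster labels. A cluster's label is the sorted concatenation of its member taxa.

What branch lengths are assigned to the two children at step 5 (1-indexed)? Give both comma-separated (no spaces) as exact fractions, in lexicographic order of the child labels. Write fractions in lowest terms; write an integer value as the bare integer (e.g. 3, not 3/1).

9/4,51/4

step 1: merge (G,I) at d=5, Q=-286; branch lengths G→-1/5, I→26/5; new cluster GI
  updated: d(A,GI)=28, d(GI,N)=42, d(GI,S)=27, d(GI,X)=17, d(GI,Z)=24
step 2: merge (X,Z) at d=1, Q=-196; branch lengths X→9/4, Z→-5/4; new cluster XZ
  updated: d(A,XZ)=45/2, d(GI,XZ)=20, d(N,XZ)=40, d(S,XZ)=29/2
step 3: merge (A,S) at d=14, Q=-157; branch lengths A→29/3, S→13/3; new cluster AS
  updated: d(AS,GI)=41/2, d(AS,N)=65/2, d(AS,XZ)=23/2
step 4: merge (AS,N) at d=65/2, Q=-114; branch lengths AS→15/4, N→115/4; new cluster ANS
  updated: d(ANS,GI)=15, d(ANS,XZ)=19/2
step 5: merge (ANS,GI) at d=15, Q=-89/2; branch lengths ANS→9/4, GI→51/4; new cluster AGINS
  updated: d(AGINS,XZ)=29/4
step 6: merge (AGINS,XZ) at d=29/4; branch lengths AGINS→29/8, XZ→29/8; new cluster AGINSXZ
final tree: ((((A:29/3,S:13/3):15/4,N:115/4):9/4,(G:-1/5,I:26/5):51/4):29/8,(X:9/4,Z:-5/4):29/8)
total length: 299/4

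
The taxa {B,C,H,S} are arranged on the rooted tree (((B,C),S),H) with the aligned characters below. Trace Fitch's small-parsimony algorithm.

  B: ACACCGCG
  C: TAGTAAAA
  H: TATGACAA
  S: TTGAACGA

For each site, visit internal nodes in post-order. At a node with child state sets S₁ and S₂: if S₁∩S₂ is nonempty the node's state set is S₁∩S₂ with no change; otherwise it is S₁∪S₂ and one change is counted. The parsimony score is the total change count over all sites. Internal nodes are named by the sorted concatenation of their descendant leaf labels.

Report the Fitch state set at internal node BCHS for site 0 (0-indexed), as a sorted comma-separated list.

T

[col 0] BC: children B:{A}, C:{T} ∪→ {A,T}; cost 1
[col 0] BCS: children BC:{A,T}, S:{T} ∩→ {T}; cost 0
[col 0] BCHS: children BCS:{T}, H:{T} ∩→ {T}; cost 0
[col 1] BC: children B:{C}, C:{A} ∪→ {A,C}; cost 1
[col 1] BCS: children BC:{A,C}, S:{T} ∪→ {A,C,T}; cost 1
[col 1] BCHS: children BCS:{A,C,T}, H:{A} ∩→ {A}; cost 0
[col 2] BC: children B:{A}, C:{G} ∪→ {A,G}; cost 1
[col 2] BCS: children BC:{A,G}, S:{G} ∩→ {G}; cost 0
[col 2] BCHS: children BCS:{G}, H:{T} ∪→ {G,T}; cost 1
[col 3] BC: children B:{C}, C:{T} ∪→ {C,T}; cost 1
[col 3] BCS: children BC:{C,T}, S:{A} ∪→ {A,C,T}; cost 1
[col 3] BCHS: children BCS:{A,C,T}, H:{G} ∪→ {A,C,G,T}; cost 1
[col 4] BC: children B:{C}, C:{A} ∪→ {A,C}; cost 1
[col 4] BCS: children BC:{A,C}, S:{A} ∩→ {A}; cost 0
[col 4] BCHS: children BCS:{A}, H:{A} ∩→ {A}; cost 0
[col 5] BC: children B:{G}, C:{A} ∪→ {A,G}; cost 1
[col 5] BCS: children BC:{A,G}, S:{C} ∪→ {A,C,G}; cost 1
[col 5] BCHS: children BCS:{A,C,G}, H:{C} ∩→ {C}; cost 0
[col 6] BC: children B:{C}, C:{A} ∪→ {A,C}; cost 1
[col 6] BCS: children BC:{A,C}, S:{G} ∪→ {A,C,G}; cost 1
[col 6] BCHS: children BCS:{A,C,G}, H:{A} ∩→ {A}; cost 0
[col 7] BC: children B:{G}, C:{A} ∪→ {A,G}; cost 1
[col 7] BCS: children BC:{A,G}, S:{A} ∩→ {A}; cost 0
[col 7] BCHS: children BCS:{A}, H:{A} ∩→ {A}; cost 0
per-site changes: [1, 2, 2, 3, 1, 2, 2, 1]; total = 14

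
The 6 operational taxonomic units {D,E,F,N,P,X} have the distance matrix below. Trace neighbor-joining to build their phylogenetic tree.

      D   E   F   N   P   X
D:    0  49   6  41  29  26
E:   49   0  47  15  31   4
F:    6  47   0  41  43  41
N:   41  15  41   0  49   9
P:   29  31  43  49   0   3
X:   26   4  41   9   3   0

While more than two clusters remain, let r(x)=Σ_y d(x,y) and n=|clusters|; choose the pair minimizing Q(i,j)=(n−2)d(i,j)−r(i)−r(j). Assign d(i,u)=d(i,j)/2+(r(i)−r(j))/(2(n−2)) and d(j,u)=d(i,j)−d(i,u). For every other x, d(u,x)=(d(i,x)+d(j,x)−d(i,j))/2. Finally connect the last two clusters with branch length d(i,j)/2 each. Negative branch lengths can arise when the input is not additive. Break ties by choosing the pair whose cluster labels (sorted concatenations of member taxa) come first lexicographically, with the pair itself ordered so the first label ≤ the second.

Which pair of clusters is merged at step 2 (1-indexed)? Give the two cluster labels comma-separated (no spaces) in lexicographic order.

DF,P

1. join D+F (d=6, Q=-305) ⇒ DF; edges |D|=-3/8, |F|=51/8
  updated: d(DF,E)=45, d(DF,N)=38, d(DF,P)=33, d(DF,X)=61/2
2. join DF+P (d=33, Q=-327/2) ⇒ DFP; edges |DF|=259/12, |P|=137/12
  updated: d(DFP,E)=43/2, d(DFP,N)=27, d(DFP,X)=1/4
3. join DFP+X (d=1/4, Q=-123/2) ⇒ DFPX; edges |DFP|=9, |X|=-35/4
  updated: d(DFPX,E)=101/8, d(DFPX,N)=143/8
4. join DFPX+E (d=101/8, Q=-91/2) ⇒ DEFPX; edges |DFPX|=31/4, |E|=39/8
  updated: d(DEFPX,N)=81/8
5. join DEFPX+N (d=81/8) ⇒ DEFNPX; edges |DEFPX|=81/16, |N|=81/16
final tree: (((((D:-3/8,F:51/8):259/12,P:137/12):9,X:-35/4):31/4,E:39/8):81/16,N:81/16)
total length: 62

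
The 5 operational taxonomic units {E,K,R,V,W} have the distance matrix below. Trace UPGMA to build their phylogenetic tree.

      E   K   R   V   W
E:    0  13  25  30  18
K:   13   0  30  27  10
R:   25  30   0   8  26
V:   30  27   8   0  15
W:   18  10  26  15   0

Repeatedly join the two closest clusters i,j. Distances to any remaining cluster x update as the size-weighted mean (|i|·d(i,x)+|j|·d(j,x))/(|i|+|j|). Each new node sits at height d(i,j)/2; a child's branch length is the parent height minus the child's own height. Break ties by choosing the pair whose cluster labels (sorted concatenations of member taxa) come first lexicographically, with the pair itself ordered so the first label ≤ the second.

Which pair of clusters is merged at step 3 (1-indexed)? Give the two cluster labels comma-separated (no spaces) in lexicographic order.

iteration 1: select R,V (d=8); attach at lengths (4, 4); label the merged cluster RV
  updated: d(E,RV)=55/2, d(K,RV)=57/2, d(RV,W)=41/2
iteration 2: select K,W (d=10); attach at lengths (5, 5); label the merged cluster KW
  updated: d(E,KW)=31/2, d(KW,RV)=49/2
iteration 3: select E,KW (d=31/2); attach at lengths (31/4, 11/4); label the merged cluster EKW
  updated: d(EKW,RV)=51/2
iteration 4: select EKW,RV (d=51/2); attach at lengths (5, 35/4); label the merged cluster EKRVW
final tree: ((E:31/4,(K:5,W:5):11/4):5,(R:4,V:4):35/4)
total length: 169/4

E,KW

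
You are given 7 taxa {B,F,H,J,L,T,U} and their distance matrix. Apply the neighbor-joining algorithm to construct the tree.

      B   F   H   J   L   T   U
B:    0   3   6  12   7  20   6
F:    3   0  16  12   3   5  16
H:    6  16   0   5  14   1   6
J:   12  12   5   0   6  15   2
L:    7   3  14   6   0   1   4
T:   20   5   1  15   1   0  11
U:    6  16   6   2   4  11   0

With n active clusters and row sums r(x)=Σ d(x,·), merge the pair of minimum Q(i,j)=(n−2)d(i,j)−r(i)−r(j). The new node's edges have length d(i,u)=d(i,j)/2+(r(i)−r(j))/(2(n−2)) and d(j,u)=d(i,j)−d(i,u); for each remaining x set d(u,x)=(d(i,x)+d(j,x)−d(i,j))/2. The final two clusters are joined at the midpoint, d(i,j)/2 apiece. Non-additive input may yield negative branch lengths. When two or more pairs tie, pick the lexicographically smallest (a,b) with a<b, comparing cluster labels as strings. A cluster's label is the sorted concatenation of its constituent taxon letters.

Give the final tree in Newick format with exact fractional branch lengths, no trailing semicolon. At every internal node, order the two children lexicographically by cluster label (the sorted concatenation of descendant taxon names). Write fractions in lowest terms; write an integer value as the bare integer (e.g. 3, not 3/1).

((((B:17/16,F:31/16):59/16,L:-3/16):29/16,(H:0,T:1):77/16):47/32,(J:7/4,U:1/4):47/32)

iteration 1: select H,T (d=1, Q=-96); attach at lengths (0, 1); label the merged cluster HT
  updated: d(B,HT)=25/2, d(F,HT)=10, d(HT,J)=19/2, d(HT,L)=7, d(HT,U)=8
iteration 2: select B,F (d=3, Q=-145/2); attach at lengths (17/16, 31/16); label the merged cluster BF
  updated: d(BF,HT)=39/4, d(BF,J)=21/2, d(BF,L)=7/2, d(BF,U)=19/2
iteration 3: select J,U (d=2, Q=-91/2); attach at lengths (7/4, 1/4); label the merged cluster JU
  updated: d(BF,JU)=9, d(HT,JU)=31/4, d(JU,L)=4
iteration 4: select BF,L (d=7/2, Q=-119/4); attach at lengths (59/16, -3/16); label the merged cluster BFL
  updated: d(BFL,HT)=53/8, d(BFL,JU)=19/4
iteration 5: select BFL,HT (d=53/8, Q=-153/8); attach at lengths (29/16, 77/16); label the merged cluster BFHLT
  updated: d(BFHLT,JU)=47/16
iteration 6: select BFHLT,JU (d=47/16); attach at lengths (47/32, 47/32); label the merged cluster BFHJLTU
final tree: ((((B:17/16,F:31/16):59/16,L:-3/16):29/16,(H:0,T:1):77/16):47/32,(J:7/4,U:1/4):47/32)
total length: 305/16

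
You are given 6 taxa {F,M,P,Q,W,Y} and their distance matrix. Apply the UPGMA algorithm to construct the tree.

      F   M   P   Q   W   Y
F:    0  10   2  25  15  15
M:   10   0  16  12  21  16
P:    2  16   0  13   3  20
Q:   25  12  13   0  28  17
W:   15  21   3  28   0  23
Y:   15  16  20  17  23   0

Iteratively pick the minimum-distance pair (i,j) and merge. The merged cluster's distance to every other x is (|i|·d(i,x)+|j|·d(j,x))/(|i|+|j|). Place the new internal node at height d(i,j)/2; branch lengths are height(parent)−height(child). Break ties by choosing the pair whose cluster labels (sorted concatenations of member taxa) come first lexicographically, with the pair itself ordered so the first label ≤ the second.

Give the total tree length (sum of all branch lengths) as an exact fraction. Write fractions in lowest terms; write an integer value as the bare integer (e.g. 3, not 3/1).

155/4

step 1: merge (F,P) at d=2; branch lengths F→1, P→1; new cluster FP
  updated: d(FP,M)=13, d(FP,Q)=19, d(FP,W)=9, d(FP,Y)=35/2
step 2: merge (FP,W) at d=9; branch lengths FP→7/2, W→9/2; new cluster FPW
  updated: d(FPW,M)=47/3, d(FPW,Q)=22, d(FPW,Y)=58/3
step 3: merge (M,Q) at d=12; branch lengths M→6, Q→6; new cluster MQ
  updated: d(FPW,MQ)=113/6, d(MQ,Y)=33/2
step 4: merge (MQ,Y) at d=33/2; branch lengths MQ→9/4, Y→33/4; new cluster MQY
  updated: d(FPW,MQY)=19
step 5: merge (FPW,MQY) at d=19; branch lengths FPW→5, MQY→5/4; new cluster FMPQWY
final tree: (((F:1,P:1):7/2,W:9/2):5,((M:6,Q:6):9/4,Y:33/4):5/4)
total length: 155/4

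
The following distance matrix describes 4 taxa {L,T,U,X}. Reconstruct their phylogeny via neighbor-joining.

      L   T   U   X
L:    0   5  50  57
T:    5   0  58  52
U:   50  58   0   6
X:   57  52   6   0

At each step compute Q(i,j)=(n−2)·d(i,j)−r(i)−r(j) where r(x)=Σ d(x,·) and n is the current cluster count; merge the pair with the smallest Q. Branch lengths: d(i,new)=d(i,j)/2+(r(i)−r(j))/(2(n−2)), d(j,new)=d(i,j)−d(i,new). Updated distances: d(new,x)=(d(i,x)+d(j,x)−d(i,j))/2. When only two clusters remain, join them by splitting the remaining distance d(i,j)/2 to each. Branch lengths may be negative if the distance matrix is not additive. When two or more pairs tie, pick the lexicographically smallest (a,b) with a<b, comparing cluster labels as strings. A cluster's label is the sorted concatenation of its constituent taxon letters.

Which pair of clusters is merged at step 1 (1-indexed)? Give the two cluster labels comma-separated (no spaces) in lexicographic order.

step 1: merge (L,T) at d=5, Q=-217; branch lengths L→7/4, T→13/4; new cluster LT
  updated: d(LT,U)=103/2, d(LT,X)=52
step 2: merge (LT,U) at d=103/2, Q=-219/2; branch lengths LT→195/4, U→11/4; new cluster LTU
  updated: d(LTU,X)=13/4
step 3: merge (LTU,X) at d=13/4; branch lengths LTU→13/8, X→13/8; new cluster LTUX
final tree: (((L:7/4,T:13/4):195/4,U:11/4):13/8,X:13/8)
total length: 239/4

L,T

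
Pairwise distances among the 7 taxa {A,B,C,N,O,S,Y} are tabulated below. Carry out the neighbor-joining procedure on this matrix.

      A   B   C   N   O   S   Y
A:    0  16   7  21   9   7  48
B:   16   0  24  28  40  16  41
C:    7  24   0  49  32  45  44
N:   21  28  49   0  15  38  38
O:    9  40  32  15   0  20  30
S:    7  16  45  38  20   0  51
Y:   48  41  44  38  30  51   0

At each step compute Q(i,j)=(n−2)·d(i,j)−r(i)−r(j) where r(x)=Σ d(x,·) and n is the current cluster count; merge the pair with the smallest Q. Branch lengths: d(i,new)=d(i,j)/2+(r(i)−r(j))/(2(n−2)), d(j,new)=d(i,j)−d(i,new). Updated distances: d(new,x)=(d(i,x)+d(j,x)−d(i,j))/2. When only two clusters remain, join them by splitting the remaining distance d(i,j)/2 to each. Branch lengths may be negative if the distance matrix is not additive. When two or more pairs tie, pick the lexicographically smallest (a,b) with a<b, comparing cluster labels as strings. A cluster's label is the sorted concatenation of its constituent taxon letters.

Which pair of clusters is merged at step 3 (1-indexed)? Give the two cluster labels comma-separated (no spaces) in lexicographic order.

AC,BS

step 1: merge (A,C) at d=7, Q=-274; branch lengths A→-29/5, C→64/5; new cluster AC
  updated: d(AC,B)=33/2, d(AC,N)=63/2, d(AC,O)=17, d(AC,S)=45/2, d(AC,Y)=85/2
step 2: merge (B,S) at d=16, Q=-225; branch lengths B→29/4, S→35/4; new cluster BS
  updated: d(AC,BS)=23/2, d(BS,N)=25, d(BS,O)=22, d(BS,Y)=38
step 3: merge (AC,BS) at d=23/2, Q=-329/2; branch lengths AC→27/4, BS→19/4; new cluster ABCS
  updated: d(ABCS,N)=45/2, d(ABCS,O)=55/4, d(ABCS,Y)=69/2
step 4: merge (ABCS,Y) at d=69/2, Q=-417/4; branch lengths ABCS→149/16, Y→403/16; new cluster ABCSY
  updated: d(ABCSY,N)=13, d(ABCSY,O)=37/8
step 5: merge (ABCSY,N) at d=13, Q=-261/8; branch lengths ABCSY→21/16, N→187/16; new cluster ABCNSY
  updated: d(ABCNSY,O)=53/16
step 6: merge (ABCNSY,O) at d=53/16; branch lengths ABCNSY→53/32, O→53/32; new cluster ABCNOSY
final tree: (((((A:-29/5,C:64/5):27/4,(B:29/4,S:35/4):19/4):149/16,Y:403/16):21/16,N:187/16):53/32,O:53/32)
total length: 1365/16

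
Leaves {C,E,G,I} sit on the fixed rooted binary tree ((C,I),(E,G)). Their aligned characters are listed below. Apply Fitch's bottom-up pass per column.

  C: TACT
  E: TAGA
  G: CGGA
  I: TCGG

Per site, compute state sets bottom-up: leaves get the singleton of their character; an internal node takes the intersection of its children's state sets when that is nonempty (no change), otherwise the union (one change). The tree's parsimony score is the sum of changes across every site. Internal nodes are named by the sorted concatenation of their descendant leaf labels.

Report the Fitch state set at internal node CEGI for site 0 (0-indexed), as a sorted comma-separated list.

site 0, node CI: C={T} ∩ I={T} → {T} (+0)
site 0, node EG: E={T} ∪ G={C} → {C,T} (+1)
site 0, node CEGI: CI={T} ∩ EG={C,T} → {T} (+0)
site 1, node CI: C={A} ∪ I={C} → {A,C} (+1)
site 1, node EG: E={A} ∪ G={G} → {A,G} (+1)
site 1, node CEGI: CI={A,C} ∩ EG={A,G} → {A} (+0)
site 2, node CI: C={C} ∪ I={G} → {C,G} (+1)
site 2, node EG: E={G} ∩ G={G} → {G} (+0)
site 2, node CEGI: CI={C,G} ∩ EG={G} → {G} (+0)
site 3, node CI: C={T} ∪ I={G} → {G,T} (+1)
site 3, node EG: E={A} ∩ G={A} → {A} (+0)
site 3, node CEGI: CI={G,T} ∪ EG={A} → {A,G,T} (+1)
per-site changes: [1, 2, 1, 2]; total = 6

T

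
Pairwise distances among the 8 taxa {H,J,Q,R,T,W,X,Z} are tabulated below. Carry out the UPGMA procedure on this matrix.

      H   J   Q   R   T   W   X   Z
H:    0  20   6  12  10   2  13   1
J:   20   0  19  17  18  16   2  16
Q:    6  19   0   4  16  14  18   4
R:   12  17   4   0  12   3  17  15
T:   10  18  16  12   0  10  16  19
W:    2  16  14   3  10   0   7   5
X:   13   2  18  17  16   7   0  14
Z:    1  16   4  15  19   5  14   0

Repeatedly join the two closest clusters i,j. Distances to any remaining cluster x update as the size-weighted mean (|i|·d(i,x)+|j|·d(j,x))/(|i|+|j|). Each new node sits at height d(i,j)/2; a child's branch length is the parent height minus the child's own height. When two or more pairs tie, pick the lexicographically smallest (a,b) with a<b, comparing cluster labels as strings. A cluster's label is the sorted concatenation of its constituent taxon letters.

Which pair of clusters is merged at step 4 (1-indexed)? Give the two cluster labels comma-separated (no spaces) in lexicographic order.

1. join H+Z (d=1) ⇒ HZ; edges |H|=1/2, |Z|=1/2
  updated: d(HZ,J)=18, d(HZ,Q)=5, d(HZ,R)=27/2, d(HZ,T)=29/2, d(HZ,W)=7/2, d(HZ,X)=27/2
2. join J+X (d=2) ⇒ JX; edges |J|=1, |X|=1
  updated: d(HZ,JX)=63/4, d(JX,Q)=37/2, d(JX,R)=17, d(JX,T)=17, d(JX,W)=23/2
3. join R+W (d=3) ⇒ RW; edges |R|=3/2, |W|=3/2
  updated: d(HZ,RW)=17/2, d(JX,RW)=57/4, d(Q,RW)=9, d(RW,T)=11
4. join HZ+Q (d=5) ⇒ HQZ; edges |HZ|=2, |Q|=5/2
  updated: d(HQZ,JX)=50/3, d(HQZ,RW)=26/3, d(HQZ,T)=15
5. join HQZ+RW (d=26/3) ⇒ HQRWZ; edges |HQZ|=11/6, |RW|=17/6
  updated: d(HQRWZ,JX)=157/10, d(HQRWZ,T)=67/5
6. join HQRWZ+T (d=67/5) ⇒ HQRTWZ; edges |HQRWZ|=71/30, |T|=67/10
  updated: d(HQRTWZ,JX)=191/12
7. join HQRTWZ+JX (d=191/12) ⇒ HJQRTWXZ; edges |HQRTWZ|=151/120, |JX|=167/24
final tree: (((((H:1/2,Z:1/2):2,Q:5/2):11/6,(R:3/2,W:3/2):17/6):71/30,T:67/10):151/120,(J:1,X:1):167/24)
total length: 649/20

HZ,Q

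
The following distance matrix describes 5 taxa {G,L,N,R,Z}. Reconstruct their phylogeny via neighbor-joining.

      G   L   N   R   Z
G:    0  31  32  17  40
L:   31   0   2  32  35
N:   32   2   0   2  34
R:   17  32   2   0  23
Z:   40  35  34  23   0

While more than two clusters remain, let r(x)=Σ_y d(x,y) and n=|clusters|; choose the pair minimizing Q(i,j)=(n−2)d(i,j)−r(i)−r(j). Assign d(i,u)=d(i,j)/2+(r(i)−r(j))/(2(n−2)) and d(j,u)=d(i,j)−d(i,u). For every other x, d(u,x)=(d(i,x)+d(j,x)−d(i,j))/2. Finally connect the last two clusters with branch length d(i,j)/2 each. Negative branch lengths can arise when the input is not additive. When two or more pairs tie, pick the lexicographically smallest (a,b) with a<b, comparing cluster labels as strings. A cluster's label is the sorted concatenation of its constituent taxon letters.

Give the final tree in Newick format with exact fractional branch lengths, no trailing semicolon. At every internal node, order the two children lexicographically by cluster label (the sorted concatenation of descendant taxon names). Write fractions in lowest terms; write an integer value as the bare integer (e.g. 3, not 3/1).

1. join L+N (d=2, Q=-164) ⇒ LN; edges |L|=6, |N|=-4
  updated: d(G,LN)=61/2, d(LN,R)=16, d(LN,Z)=67/2
2. join G+R (d=17, Q=-219/2) ⇒ GR; edges |G|=131/8, |R|=5/8
  updated: d(GR,LN)=59/4, d(GR,Z)=23
3. join GR+LN (d=59/4, Q=-285/4) ⇒ GLNR; edges |GR|=17/8, |LN|=101/8
  updated: d(GLNR,Z)=167/8
4. join GLNR+Z (d=167/8) ⇒ GLNRZ; edges |GLNR|=167/16, |Z|=167/16
final tree: (((G:131/8,R:5/8):17/8,(L:6,N:-4):101/8):167/16,Z:167/16)
total length: 437/8

(((G:131/8,R:5/8):17/8,(L:6,N:-4):101/8):167/16,Z:167/16)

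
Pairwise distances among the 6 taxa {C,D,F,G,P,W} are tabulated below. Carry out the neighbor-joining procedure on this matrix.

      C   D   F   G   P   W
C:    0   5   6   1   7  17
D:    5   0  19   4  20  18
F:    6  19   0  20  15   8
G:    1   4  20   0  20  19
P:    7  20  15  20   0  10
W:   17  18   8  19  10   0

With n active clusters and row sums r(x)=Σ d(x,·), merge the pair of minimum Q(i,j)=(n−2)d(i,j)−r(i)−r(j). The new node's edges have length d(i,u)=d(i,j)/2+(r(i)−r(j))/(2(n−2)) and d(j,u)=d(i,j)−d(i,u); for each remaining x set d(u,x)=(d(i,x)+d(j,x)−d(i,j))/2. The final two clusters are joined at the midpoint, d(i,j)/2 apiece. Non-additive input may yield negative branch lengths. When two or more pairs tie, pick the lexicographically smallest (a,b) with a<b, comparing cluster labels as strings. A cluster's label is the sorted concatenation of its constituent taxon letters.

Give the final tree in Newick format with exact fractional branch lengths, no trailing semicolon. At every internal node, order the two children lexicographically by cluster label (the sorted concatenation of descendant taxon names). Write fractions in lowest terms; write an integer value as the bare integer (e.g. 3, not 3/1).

((((C:-19/6,(D:9/4,G:7/4):25/6):53/8,P:43/8):25/8,F:4):2,W:2)

iteration 1: select D,G (d=4, Q=-114); attach at lengths (9/4, 7/4); label the merged cluster DG
  updated: d(C,DG)=1, d(DG,F)=35/2, d(DG,P)=18, d(DG,W)=33/2
iteration 2: select C,DG (d=1, Q=-81); attach at lengths (-19/6, 25/6); label the merged cluster CDG
  updated: d(CDG,F)=45/4, d(CDG,P)=12, d(CDG,W)=65/4
iteration 3: select CDG,P (d=12, Q=-105/2); attach at lengths (53/8, 43/8); label the merged cluster CDGP
  updated: d(CDGP,F)=57/8, d(CDGP,W)=57/8
iteration 4: select CDGP,F (d=57/8, Q=-89/4); attach at lengths (25/8, 4); label the merged cluster CDFGP
  updated: d(CDFGP,W)=4
iteration 5: select CDFGP,W (d=4); attach at lengths (2, 2); label the merged cluster CDFGPW
final tree: ((((C:-19/6,(D:9/4,G:7/4):25/6):53/8,P:43/8):25/8,F:4):2,W:2)
total length: 225/8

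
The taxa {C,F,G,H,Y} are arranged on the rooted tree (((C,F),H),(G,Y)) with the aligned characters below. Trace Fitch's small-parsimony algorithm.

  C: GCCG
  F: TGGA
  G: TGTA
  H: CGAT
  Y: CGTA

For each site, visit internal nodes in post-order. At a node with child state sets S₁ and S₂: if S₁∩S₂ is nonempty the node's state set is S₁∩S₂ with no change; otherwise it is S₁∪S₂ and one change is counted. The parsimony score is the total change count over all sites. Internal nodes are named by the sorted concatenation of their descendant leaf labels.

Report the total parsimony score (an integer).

9

site 0, node CF: C={G} ∪ F={T} → {G,T} (+1)
site 0, node CFH: CF={G,T} ∪ H={C} → {C,G,T} (+1)
site 0, node GY: G={T} ∪ Y={C} → {C,T} (+1)
site 0, node CFGHY: CFH={C,G,T} ∩ GY={C,T} → {C,T} (+0)
site 1, node CF: C={C} ∪ F={G} → {C,G} (+1)
site 1, node CFH: CF={C,G} ∩ H={G} → {G} (+0)
site 1, node GY: G={G} ∩ Y={G} → {G} (+0)
site 1, node CFGHY: CFH={G} ∩ GY={G} → {G} (+0)
site 2, node CF: C={C} ∪ F={G} → {C,G} (+1)
site 2, node CFH: CF={C,G} ∪ H={A} → {A,C,G} (+1)
site 2, node GY: G={T} ∩ Y={T} → {T} (+0)
site 2, node CFGHY: CFH={A,C,G} ∪ GY={T} → {A,C,G,T} (+1)
site 3, node CF: C={G} ∪ F={A} → {A,G} (+1)
site 3, node CFH: CF={A,G} ∪ H={T} → {A,G,T} (+1)
site 3, node GY: G={A} ∩ Y={A} → {A} (+0)
site 3, node CFGHY: CFH={A,G,T} ∩ GY={A} → {A} (+0)
per-site changes: [3, 1, 3, 2]; total = 9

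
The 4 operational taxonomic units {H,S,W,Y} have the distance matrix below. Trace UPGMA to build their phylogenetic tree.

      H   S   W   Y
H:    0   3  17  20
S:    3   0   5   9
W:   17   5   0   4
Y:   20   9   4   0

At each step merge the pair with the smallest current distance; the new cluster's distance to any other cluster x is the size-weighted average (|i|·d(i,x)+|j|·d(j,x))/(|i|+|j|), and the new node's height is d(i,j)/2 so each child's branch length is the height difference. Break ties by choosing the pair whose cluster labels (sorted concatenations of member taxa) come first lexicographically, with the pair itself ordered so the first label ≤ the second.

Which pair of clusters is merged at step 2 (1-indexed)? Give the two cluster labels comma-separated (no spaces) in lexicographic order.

W,Y

step 1: merge (H,S) at d=3; branch lengths H→3/2, S→3/2; new cluster HS
  updated: d(HS,W)=11, d(HS,Y)=29/2
step 2: merge (W,Y) at d=4; branch lengths W→2, Y→2; new cluster WY
  updated: d(HS,WY)=51/4
step 3: merge (HS,WY) at d=51/4; branch lengths HS→39/8, WY→35/8; new cluster HSWY
final tree: ((H:3/2,S:3/2):39/8,(W:2,Y:2):35/8)
total length: 65/4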